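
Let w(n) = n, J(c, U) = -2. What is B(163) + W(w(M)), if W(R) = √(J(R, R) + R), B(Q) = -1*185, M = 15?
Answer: -185 + √13 ≈ -181.39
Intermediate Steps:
B(Q) = -185
W(R) = √(-2 + R)
B(163) + W(w(M)) = -185 + √(-2 + 15) = -185 + √13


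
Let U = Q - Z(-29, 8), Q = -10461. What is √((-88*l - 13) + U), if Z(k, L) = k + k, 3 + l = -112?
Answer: 2*I*√74 ≈ 17.205*I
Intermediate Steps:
l = -115 (l = -3 - 112 = -115)
Z(k, L) = 2*k
U = -10403 (U = -10461 - 2*(-29) = -10461 - 1*(-58) = -10461 + 58 = -10403)
√((-88*l - 13) + U) = √((-88*(-115) - 13) - 10403) = √((10120 - 13) - 10403) = √(10107 - 10403) = √(-296) = 2*I*√74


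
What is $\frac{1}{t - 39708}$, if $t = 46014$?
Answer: $\frac{1}{6306} \approx 0.00015858$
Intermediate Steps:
$\frac{1}{t - 39708} = \frac{1}{46014 - 39708} = \frac{1}{6306}$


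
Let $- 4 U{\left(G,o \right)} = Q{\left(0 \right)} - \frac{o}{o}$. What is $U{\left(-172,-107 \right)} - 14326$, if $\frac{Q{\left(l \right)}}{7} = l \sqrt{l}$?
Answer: $- \frac{57303}{4} \approx -14326.0$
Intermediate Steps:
$Q{\left(l \right)} = 7 l^{\frac{3}{2}}$ ($Q{\left(l \right)} = 7 l \sqrt{l} = 7 l^{\frac{3}{2}}$)
$U{\left(G,o \right)} = \frac{1}{4}$ ($U{\left(G,o \right)} = - \frac{7 \cdot 0^{\frac{3}{2}} - \frac{o}{o}}{4} = - \frac{7 \cdot 0 - 1}{4} = - \frac{0 - 1}{4} = \left(- \frac{1}{4}\right) \left(-1\right) = \frac{1}{4}$)
$U{\left(-172,-107 \right)} - 14326 = \frac{1}{4} - 14326 = - \frac{57303}{4}$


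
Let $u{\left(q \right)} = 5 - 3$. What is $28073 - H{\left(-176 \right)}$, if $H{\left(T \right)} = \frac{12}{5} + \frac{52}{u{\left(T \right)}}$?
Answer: $\frac{140223}{5} \approx 28045.0$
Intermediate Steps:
$u{\left(q \right)} = 2$ ($u{\left(q \right)} = 5 - 3 = 2$)
$H{\left(T \right)} = \frac{142}{5}$ ($H{\left(T \right)} = \frac{12}{5} + \frac{52}{2} = 12 \cdot \frac{1}{5} + 52 \cdot \frac{1}{2} = \frac{12}{5} + 26 = \frac{142}{5}$)
$28073 - H{\left(-176 \right)} = 28073 - \frac{142}{5} = \frac{140223}{5}$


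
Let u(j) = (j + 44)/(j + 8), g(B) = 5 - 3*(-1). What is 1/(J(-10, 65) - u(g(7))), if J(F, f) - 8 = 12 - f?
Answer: -4/193 ≈ -0.020725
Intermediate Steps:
g(B) = 8 (g(B) = 5 + 3 = 8)
u(j) = (44 + j)/(8 + j)
J(F, f) = 20 - f (J(F, f) = 8 + (12 - f) = 20 - f)
1/(J(-10, 65) - u(g(7))) = 1/((20 - 1*65) - (44 + 8)/(8 + 8)) = 1/((20 - 65) - 52/16) = 1/(-45 - 52/16) = 1/(-45 - 1*13/4) = 1/(-45 - 13/4) = 1/(-193/4) = -4/193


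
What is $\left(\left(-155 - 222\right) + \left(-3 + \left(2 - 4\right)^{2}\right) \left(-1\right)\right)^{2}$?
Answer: $142884$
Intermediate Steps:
$\left(\left(-155 - 222\right) + \left(-3 + \left(2 - 4\right)^{2}\right) \left(-1\right)\right)^{2} = \left(-377 + \left(-3 + \left(-2\right)^{2}\right) \left(-1\right)\right)^{2} = \left(-377 + \left(-3 + 4\right) \left(-1\right)\right)^{2} = \left(-377 + 1 \left(-1\right)\right)^{2} = \left(-377 - 1\right)^{2} = \left(-378\right)^{2} = 142884$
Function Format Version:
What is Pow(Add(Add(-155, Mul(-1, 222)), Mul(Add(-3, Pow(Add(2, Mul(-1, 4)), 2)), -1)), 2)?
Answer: 142884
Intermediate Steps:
Pow(Add(Add(-155, Mul(-1, 222)), Mul(Add(-3, Pow(Add(2, Mul(-1, 4)), 2)), -1)), 2) = Pow(Add(Add(-155, -222), Mul(Add(-3, Pow(Add(2, -4), 2)), -1)), 2) = Pow(Add(-377, Mul(Add(-3, Pow(-2, 2)), -1)), 2) = Pow(Add(-377, Mul(Add(-3, 4), -1)), 2) = Pow(Add(-377, Mul(1, -1)), 2) = Pow(Add(-377, -1), 2) = Pow(-378, 2) = 142884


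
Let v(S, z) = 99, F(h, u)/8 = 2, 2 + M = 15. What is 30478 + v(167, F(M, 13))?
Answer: 30577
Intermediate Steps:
M = 13 (M = -2 + 15 = 13)
F(h, u) = 16 (F(h, u) = 8*2 = 16)
30478 + v(167, F(M, 13)) = 30478 + 99 = 30577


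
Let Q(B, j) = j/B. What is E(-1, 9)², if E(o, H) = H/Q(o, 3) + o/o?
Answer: 4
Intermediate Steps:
E(o, H) = 1 + H*o/3 (E(o, H) = H/((3/o)) + o/o = H*(o/3) + 1 = H*o/3 + 1 = 1 + H*o/3)
E(-1, 9)² = (1 + (⅓)*9*(-1))² = (1 - 3)² = (-2)² = 4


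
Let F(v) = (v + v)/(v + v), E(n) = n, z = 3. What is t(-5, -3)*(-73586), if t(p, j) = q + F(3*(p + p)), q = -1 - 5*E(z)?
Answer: 1103790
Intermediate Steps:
F(v) = 1 (F(v) = (2*v)/((2*v)) = (2*v)*(1/(2*v)) = 1)
q = -16 (q = -1 - 5*3 = -1 - 15 = -16)
t(p, j) = -15 (t(p, j) = -16 + 1 = -15)
t(-5, -3)*(-73586) = -15*(-73586) = 1103790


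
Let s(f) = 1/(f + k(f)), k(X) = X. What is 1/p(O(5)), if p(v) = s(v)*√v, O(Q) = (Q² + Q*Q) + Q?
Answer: 2*√55 ≈ 14.832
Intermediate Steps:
s(f) = 1/(2*f) (s(f) = 1/(f + f) = 1/(2*f))
O(Q) = Q + 2*Q² (O(Q) = (Q² + Q²) + Q = 2*Q² + Q = Q + 2*Q²)
p(v) = 1/(2*√v) (p(v) = (1/(2*v))*√v = 1/(2*√v))
1/p(O(5)) = 1/(1/(2*√(5*(1 + 2*5)))) = 1/(1/(2*√(5*(1 + 10)))) = 1/(1/(2*√(5*11))) = 1/(1/(2*√55)) = 1/((√55/55)/2) = 1/(√55/110) = 2*√55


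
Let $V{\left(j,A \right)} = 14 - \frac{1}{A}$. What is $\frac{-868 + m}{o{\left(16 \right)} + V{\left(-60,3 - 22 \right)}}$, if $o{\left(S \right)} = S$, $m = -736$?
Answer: $- \frac{30476}{571} \approx -53.373$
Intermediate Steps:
$\frac{-868 + m}{o{\left(16 \right)} + V{\left(-60,3 - 22 \right)}} = \frac{-868 - 736}{16 + \left(14 - \frac{1}{3 - 22}\right)} = - \frac{1604}{16 + \left(14 - \frac{1}{-19}\right)} = - \frac{1604}{16 + \left(14 - - \frac{1}{19}\right)} = - \frac{1604}{16 + \left(14 + \frac{1}{19}\right)} = - \frac{1604}{16 + \frac{267}{19}} = - \frac{1604}{\frac{571}{19}} = \left(-1604\right) \frac{19}{571} = - \frac{30476}{571}$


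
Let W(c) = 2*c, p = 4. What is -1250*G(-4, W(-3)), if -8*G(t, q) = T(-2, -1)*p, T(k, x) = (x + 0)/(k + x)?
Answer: 625/3 ≈ 208.33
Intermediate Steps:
T(k, x) = x/(k + x)
G(t, q) = -1/6 (G(t, q) = -(-1/(-2 - 1))*4/8 = -(-1/(-3))*4/8 = -(-1*(-1/3))*4/8 = -4/24 = -1/8*4/3 = -1/6)
-1250*G(-4, W(-3)) = -1250*(-1/6) = 625/3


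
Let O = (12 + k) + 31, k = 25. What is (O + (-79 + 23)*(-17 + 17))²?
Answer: 4624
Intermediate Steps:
O = 68 (O = (12 + 25) + 31 = 37 + 31 = 68)
(O + (-79 + 23)*(-17 + 17))² = (68 + (-79 + 23)*(-17 + 17))² = (68 - 56*0)² = (68 + 0)² = 68² = 4624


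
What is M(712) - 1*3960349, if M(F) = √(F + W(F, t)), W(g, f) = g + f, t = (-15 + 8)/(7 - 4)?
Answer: -3960349 + √12795/3 ≈ -3.9603e+6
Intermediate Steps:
t = -7/3 ≈ -2.3333
W(g, f) = f + g
M(F) = √(-7/3 + 2*F) (M(F) = √(F + (-7/3 + F)) = √(-7/3 + 2*F))
M(712) - 1*3960349 = √(-21 + 18*712)/3 - 1*3960349 = √(-21 + 12816)/3 - 3960349 = √12795/3 - 3960349 = -3960349 + √12795/3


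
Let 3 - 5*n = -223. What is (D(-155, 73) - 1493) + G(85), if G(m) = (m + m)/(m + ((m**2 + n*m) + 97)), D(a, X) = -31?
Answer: -17143306/11249 ≈ -1524.0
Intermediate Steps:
n = 226/5 (n = 3/5 - 1/5*(-223) = 3/5 + 223/5 = 226/5 ≈ 45.200)
G(m) = 2*m/(97 + m**2 + 231*m/5) (G(m) = (m + m)/(m + ((m**2 + 226*m/5) + 97)) = (2*m)/(m + (97 + m**2 + 226*m/5)) = (2*m)/(97 + m**2 + 231*m/5) = 2*m/(97 + m**2 + 231*m/5))
(D(-155, 73) - 1493) + G(85) = (-31 - 1493) + 10*85/(485 + 5*85**2 + 231*85) = -1524 + 10*85/(485 + 5*7225 + 19635) = -1524 + 10*85/(485 + 36125 + 19635) = -1524 + 10*85/56245 = -1524 + 10*85*(1/56245) = -1524 + 170/11249 = -17143306/11249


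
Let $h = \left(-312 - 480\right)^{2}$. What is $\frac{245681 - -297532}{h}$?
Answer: $\frac{1829}{2112} \approx 0.866$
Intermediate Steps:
$h = 627264$ ($h = \left(-792\right)^{2} = 627264$)
$\frac{245681 - -297532}{h} = \frac{245681 - -297532}{627264} = \left(245681 + 297532\right) \frac{1}{627264} = 543213 \cdot \frac{1}{627264} = \frac{1829}{2112}$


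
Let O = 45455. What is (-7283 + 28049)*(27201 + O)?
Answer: 1508774496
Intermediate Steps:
(-7283 + 28049)*(27201 + O) = (-7283 + 28049)*(27201 + 45455) = 20766*72656 = 1508774496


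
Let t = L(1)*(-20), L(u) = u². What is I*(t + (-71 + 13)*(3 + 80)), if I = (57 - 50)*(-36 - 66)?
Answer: 3451476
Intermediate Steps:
t = -20 (t = 1²*(-20) = 1*(-20) = -20)
I = -714 (I = 7*(-102) = -714)
I*(t + (-71 + 13)*(3 + 80)) = -714*(-20 + (-71 + 13)*(3 + 80)) = -714*(-20 - 58*83) = -714*(-20 - 4814) = -714*(-4834) = 3451476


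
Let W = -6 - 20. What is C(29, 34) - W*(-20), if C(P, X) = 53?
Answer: -467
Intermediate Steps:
W = -26
C(29, 34) - W*(-20) = 53 - (-26)*(-20) = 53 - 1*520 = 53 - 520 = -467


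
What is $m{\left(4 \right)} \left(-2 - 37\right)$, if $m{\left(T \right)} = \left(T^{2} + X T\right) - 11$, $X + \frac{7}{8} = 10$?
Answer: $- \frac{3237}{2} \approx -1618.5$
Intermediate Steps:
$X = \frac{73}{8}$ ($X = - \frac{7}{8} + 10 = \frac{73}{8} \approx 9.125$)
$m{\left(T \right)} = -11 + T^{2} + \frac{73 T}{8}$ ($m{\left(T \right)} = \left(T^{2} + \frac{73 T}{8}\right) - 11 = -11 + T^{2} + \frac{73 T}{8}$)
$m{\left(4 \right)} \left(-2 - 37\right) = \left(-11 + 4^{2} + \frac{73}{8} \cdot 4\right) \left(-2 - 37\right) = \left(-11 + 16 + \frac{73}{2}\right) \left(-39\right) = \frac{83}{2} \left(-39\right) = - \frac{3237}{2}$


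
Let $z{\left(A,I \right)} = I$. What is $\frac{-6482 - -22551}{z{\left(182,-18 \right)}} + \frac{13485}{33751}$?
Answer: $- \frac{542102089}{607518} \approx -892.32$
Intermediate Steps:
$\frac{-6482 - -22551}{z{\left(182,-18 \right)}} + \frac{13485}{33751} = \frac{-6482 - -22551}{-18} + \frac{13485}{33751} = \left(-6482 + 22551\right) \left(- \frac{1}{18}\right) + 13485 \cdot \frac{1}{33751} = 16069 \left(- \frac{1}{18}\right) + \frac{13485}{33751} = - \frac{16069}{18} + \frac{13485}{33751} = - \frac{542102089}{607518}$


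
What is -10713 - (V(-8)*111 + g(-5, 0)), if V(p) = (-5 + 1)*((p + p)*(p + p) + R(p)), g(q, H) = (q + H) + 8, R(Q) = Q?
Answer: 99396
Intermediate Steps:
g(q, H) = 8 + H + q (g(q, H) = (H + q) + 8 = 8 + H + q)
V(p) = -16*p**2 - 4*p (V(p) = (-5 + 1)*((p + p)*(p + p) + p) = -4*((2*p)*(2*p) + p) = -4*(4*p**2 + p) = -4*(p + 4*p**2) = -16*p**2 - 4*p)
-10713 - (V(-8)*111 + g(-5, 0)) = -10713 - ((4*(-8)*(-1 - 4*(-8)))*111 + (8 + 0 - 5)) = -10713 - ((4*(-8)*(-1 + 32))*111 + 3) = -10713 - ((4*(-8)*31)*111 + 3) = -10713 - (-992*111 + 3) = -10713 - (-110112 + 3) = -10713 - 1*(-110109) = -10713 + 110109 = 99396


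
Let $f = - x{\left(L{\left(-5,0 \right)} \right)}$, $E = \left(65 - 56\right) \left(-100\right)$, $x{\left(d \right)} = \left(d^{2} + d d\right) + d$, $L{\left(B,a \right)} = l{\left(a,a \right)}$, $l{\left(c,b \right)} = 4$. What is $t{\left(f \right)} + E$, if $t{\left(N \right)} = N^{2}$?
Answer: $396$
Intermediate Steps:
$L{\left(B,a \right)} = 4$
$x{\left(d \right)} = d + 2 d^{2}$ ($x{\left(d \right)} = \left(d^{2} + d^{2}\right) + d = 2 d^{2} + d = d + 2 d^{2}$)
$E = -900$ ($E = 9 \left(-100\right) = -900$)
$f = -36$ ($f = - 4 \left(1 + 2 \cdot 4\right) = - 4 \left(1 + 8\right) = - 4 \cdot 9 = \left(-1\right) 36 = -36$)
$t{\left(f \right)} + E = \left(-36\right)^{2} - 900 = 1296 - 900 = 396$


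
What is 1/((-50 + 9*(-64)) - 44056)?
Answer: -1/44682 ≈ -2.2380e-5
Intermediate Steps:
1/((-50 + 9*(-64)) - 44056) = 1/((-50 - 576) - 44056) = 1/(-626 - 44056) = 1/(-44682) = -1/44682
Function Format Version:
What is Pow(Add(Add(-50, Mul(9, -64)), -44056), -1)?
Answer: Rational(-1, 44682) ≈ -2.2380e-5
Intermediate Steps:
Pow(Add(Add(-50, Mul(9, -64)), -44056), -1) = Pow(Add(Add(-50, -576), -44056), -1) = Pow(Add(-626, -44056), -1) = Pow(-44682, -1) = Rational(-1, 44682)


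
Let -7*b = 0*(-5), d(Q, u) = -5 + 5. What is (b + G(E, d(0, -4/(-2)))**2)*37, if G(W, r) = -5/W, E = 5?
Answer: 37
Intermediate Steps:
d(Q, u) = 0
b = 0 (b = -0*(-5) = -1/7*0 = 0)
(b + G(E, d(0, -4/(-2)))**2)*37 = (0 + (-5/5)**2)*37 = (0 + (-5*1/5)**2)*37 = (0 + (-1)**2)*37 = (0 + 1)*37 = 1*37 = 37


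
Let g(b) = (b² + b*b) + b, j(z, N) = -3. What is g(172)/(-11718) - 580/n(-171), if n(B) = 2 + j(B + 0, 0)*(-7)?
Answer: -1360210/44919 ≈ -30.281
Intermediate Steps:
g(b) = b + 2*b² (g(b) = (b² + b²) + b = 2*b² + b = b + 2*b²)
n(B) = 23 (n(B) = 2 - 3*(-7) = 2 + 21 = 23)
g(172)/(-11718) - 580/n(-171) = (172*(1 + 2*172))/(-11718) - 580/23 = (172*(1 + 344))*(-1/11718) - 580*1/23 = (172*345)*(-1/11718) - 580/23 = 59340*(-1/11718) - 580/23 = -9890/1953 - 580/23 = -1360210/44919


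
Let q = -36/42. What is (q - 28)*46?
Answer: -9292/7 ≈ -1327.4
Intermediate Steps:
q = -6/7 (q = -36*1/42 = -6/7 ≈ -0.85714)
(q - 28)*46 = (-6/7 - 28)*46 = -202/7*46 = -9292/7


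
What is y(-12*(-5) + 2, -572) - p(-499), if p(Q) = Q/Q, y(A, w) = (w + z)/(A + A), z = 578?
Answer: -59/62 ≈ -0.95161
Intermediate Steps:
y(A, w) = (578 + w)/(2*A) (y(A, w) = (w + 578)/(A + A) = (578 + w)/((2*A)) = (578 + w)*(1/(2*A)) = (578 + w)/(2*A))
p(Q) = 1
y(-12*(-5) + 2, -572) - p(-499) = (578 - 572)/(2*(-12*(-5) + 2)) - 1*1 = (1/2)*6/(60 + 2) - 1 = (1/2)*6/62 - 1 = (1/2)*(1/62)*6 - 1 = 3/62 - 1 = -59/62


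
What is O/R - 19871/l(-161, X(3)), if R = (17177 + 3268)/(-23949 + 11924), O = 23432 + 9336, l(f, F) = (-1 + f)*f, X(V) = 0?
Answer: -685175489933/35549766 ≈ -19274.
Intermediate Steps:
l(f, F) = f*(-1 + f)
O = 32768
R = -4089/2405 (R = 20445/(-12025) = 20445*(-1/12025) = -4089/2405 ≈ -1.7002)
O/R - 19871/l(-161, X(3)) = 32768/(-4089/2405) - 19871*(-1/(161*(-1 - 161))) = 32768*(-2405/4089) - 19871/((-161*(-162))) = -78807040/4089 - 19871/26082 = -685175489933/35549766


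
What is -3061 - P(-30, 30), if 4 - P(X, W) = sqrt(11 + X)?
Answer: -3065 + I*sqrt(19) ≈ -3065.0 + 4.3589*I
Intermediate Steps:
P(X, W) = 4 - sqrt(11 + X)
-3061 - P(-30, 30) = -3061 - (4 - sqrt(11 - 30)) = -3061 - (4 - sqrt(-19)) = -3061 - (4 - I*sqrt(19)) = -3061 + (-4 + I*sqrt(19)) = -3065 + I*sqrt(19)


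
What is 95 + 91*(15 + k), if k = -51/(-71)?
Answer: 108301/71 ≈ 1525.4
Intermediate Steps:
k = 51/71 (k = -51*(-1/71) = 51/71 ≈ 0.71831)
95 + 91*(15 + k) = 95 + 91*(15 + 51/71) = 95 + 91*(1116/71) = 95 + 101556/71 = 108301/71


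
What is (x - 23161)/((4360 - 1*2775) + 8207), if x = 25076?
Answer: 1915/9792 ≈ 0.19557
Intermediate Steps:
(x - 23161)/((4360 - 1*2775) + 8207) = (25076 - 23161)/((4360 - 1*2775) + 8207) = 1915/((4360 - 2775) + 8207) = 1915/(1585 + 8207) = 1915/9792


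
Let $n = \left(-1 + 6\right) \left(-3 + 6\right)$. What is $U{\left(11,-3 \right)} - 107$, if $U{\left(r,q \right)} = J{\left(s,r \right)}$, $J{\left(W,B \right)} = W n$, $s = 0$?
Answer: $-107$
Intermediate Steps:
$n = 15$ ($n = 5 \cdot 3 = 15$)
$J{\left(W,B \right)} = 15 W$ ($J{\left(W,B \right)} = W 15 = 15 W$)
$U{\left(r,q \right)} = 0$ ($U{\left(r,q \right)} = 15 \cdot 0 = 0$)
$U{\left(11,-3 \right)} - 107 = 0 - 107 = -107$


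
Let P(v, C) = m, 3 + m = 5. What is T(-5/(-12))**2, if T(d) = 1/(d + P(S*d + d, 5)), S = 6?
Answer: 144/841 ≈ 0.17122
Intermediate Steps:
m = 2 (m = -3 + 5 = 2)
P(v, C) = 2
T(d) = 1/(2 + d) (T(d) = 1/(d + 2) = 1/(2 + d))
T(-5/(-12))**2 = (1/(2 - 5/(-12)))**2 = (1/(2 - 5*(-1/12)))**2 = (1/(2 + 5/12))**2 = (1/(29/12))**2 = (12/29)**2 = 144/841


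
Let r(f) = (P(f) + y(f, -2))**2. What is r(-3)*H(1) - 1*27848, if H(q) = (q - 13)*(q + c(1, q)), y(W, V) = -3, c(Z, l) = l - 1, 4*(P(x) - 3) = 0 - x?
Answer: -111419/4 ≈ -27855.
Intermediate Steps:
P(x) = 3 - x/4 (P(x) = 3 + (0 - x)/4 = 3 + (-x)/4 = 3 - x/4)
c(Z, l) = -1 + l
H(q) = (-1 + 2*q)*(-13 + q) (H(q) = (q - 13)*(q + (-1 + q)) = (-13 + q)*(-1 + 2*q) = (-1 + 2*q)*(-13 + q))
r(f) = f**2/16 (r(f) = ((3 - f/4) - 3)**2 = (-f/4)**2 = f**2/16)
r(-3)*H(1) - 1*27848 = ((1/16)*(-3)**2)*(13 - 27*1 + 2*1**2) - 1*27848 = ((1/16)*9)*(13 - 27 + 2*1) - 27848 = 9*(13 - 27 + 2)/16 - 27848 = (9/16)*(-12) - 27848 = -27/4 - 27848 = -111419/4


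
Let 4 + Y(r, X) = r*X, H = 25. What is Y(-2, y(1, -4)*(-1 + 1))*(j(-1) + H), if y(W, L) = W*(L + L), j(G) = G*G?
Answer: -104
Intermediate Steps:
j(G) = G²
y(W, L) = 2*L*W (y(W, L) = W*(2*L) = 2*L*W)
Y(r, X) = -4 + X*r (Y(r, X) = -4 + r*X = -4 + X*r)
Y(-2, y(1, -4)*(-1 + 1))*(j(-1) + H) = (-4 + ((2*(-4)*1)*(-1 + 1))*(-2))*((-1)² + 25) = (-4 - 8*0*(-2))*(1 + 25) = (-4 + 0*(-2))*26 = (-4 + 0)*26 = -4*26 = -104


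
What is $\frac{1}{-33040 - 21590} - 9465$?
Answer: $- \frac{517072951}{54630} \approx -9465.0$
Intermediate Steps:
$\frac{1}{-33040 - 21590} - 9465 = \frac{1}{-54630} - 9465 = - \frac{1}{54630} - 9465 = - \frac{517072951}{54630}$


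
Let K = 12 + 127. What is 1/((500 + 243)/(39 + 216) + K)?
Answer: 255/36188 ≈ 0.0070465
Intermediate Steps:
K = 139
1/((500 + 243)/(39 + 216) + K) = 1/((500 + 243)/(39 + 216) + 139) = 1/(743/255 + 139) = 1/(36188/255) = 255/36188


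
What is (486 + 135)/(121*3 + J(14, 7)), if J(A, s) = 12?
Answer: 207/125 ≈ 1.6560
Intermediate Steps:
(486 + 135)/(121*3 + J(14, 7)) = (486 + 135)/(121*3 + 12) = 621/(363 + 12) = 621/375 = 621*(1/375) = 207/125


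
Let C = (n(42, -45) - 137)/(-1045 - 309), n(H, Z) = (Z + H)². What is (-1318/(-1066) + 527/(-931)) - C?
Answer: 193437654/335942971 ≈ 0.57580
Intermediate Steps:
n(H, Z) = (H + Z)²
C = 64/677 (C = ((42 - 45)² - 137)/(-1045 - 309) = ((-3)² - 137)/(-1354) = (9 - 137)*(-1/1354) = -128*(-1/1354) = 64/677 ≈ 0.094535)
(-1318/(-1066) + 527/(-931)) - C = (-1318/(-1066) + 527/(-931)) - 1*64/677 = (-1318*(-1/1066) + 527*(-1/931)) - 64/677 = (659/533 - 527/931) - 64/677 = 332638/496223 - 64/677 = 193437654/335942971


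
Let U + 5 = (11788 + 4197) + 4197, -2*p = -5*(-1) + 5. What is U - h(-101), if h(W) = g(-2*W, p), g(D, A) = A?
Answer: 20182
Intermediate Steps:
p = -5 (p = -(-5*(-1) + 5)/2 = -(5 + 5)/2 = -½*10 = -5)
h(W) = -5
U = 20177 (U = -5 + ((11788 + 4197) + 4197) = -5 + (15985 + 4197) = -5 + 20182 = 20177)
U - h(-101) = 20177 - 1*(-5) = 20177 + 5 = 20182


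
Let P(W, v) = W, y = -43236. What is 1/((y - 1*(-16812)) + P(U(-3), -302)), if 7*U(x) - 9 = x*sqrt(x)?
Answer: -143857/3801092412 + 7*I*sqrt(3)/11403277236 ≈ -3.7846e-5 + 1.0632e-9*I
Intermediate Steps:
U(x) = 9/7 + x**(3/2)/7 (U(x) = 9/7 + (x*sqrt(x))/7 = 9/7 + x**(3/2)/7)
1/((y - 1*(-16812)) + P(U(-3), -302)) = 1/((-43236 - 1*(-16812)) + (9/7 + (-3)**(3/2)/7)) = 1/((-43236 + 16812) + (9/7 + (-3*I*sqrt(3))/7)) = 1/(-26424 + (9/7 - 3*I*sqrt(3)/7)) = 1/(-184959/7 - 3*I*sqrt(3)/7)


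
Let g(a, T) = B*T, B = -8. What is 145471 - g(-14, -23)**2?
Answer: 111615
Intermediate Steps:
g(a, T) = -8*T
145471 - g(-14, -23)**2 = 145471 - (-8*(-23))**2 = 145471 - 1*184**2 = 145471 - 1*33856 = 145471 - 33856 = 111615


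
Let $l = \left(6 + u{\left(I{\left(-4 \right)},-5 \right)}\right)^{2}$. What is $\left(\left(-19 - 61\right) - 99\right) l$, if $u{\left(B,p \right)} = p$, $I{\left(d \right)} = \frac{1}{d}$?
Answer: $-179$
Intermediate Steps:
$l = 1$ ($l = \left(6 - 5\right)^{2} = 1^{2} = 1$)
$\left(\left(-19 - 61\right) - 99\right) l = \left(\left(-19 - 61\right) - 99\right) 1 = \left(-80 - 99\right) 1 = \left(-179\right) 1 = -179$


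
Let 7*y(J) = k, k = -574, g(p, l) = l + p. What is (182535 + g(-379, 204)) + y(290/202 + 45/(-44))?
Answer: 182278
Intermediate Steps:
y(J) = -82 (y(J) = (⅐)*(-574) = -82)
(182535 + g(-379, 204)) + y(290/202 + 45/(-44)) = (182535 + (204 - 379)) - 82 = (182535 - 175) - 82 = 182360 - 82 = 182278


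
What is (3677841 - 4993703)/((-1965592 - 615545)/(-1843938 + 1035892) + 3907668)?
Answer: -1063277025652/3157578077865 ≈ -0.33674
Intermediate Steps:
(3677841 - 4993703)/((-1965592 - 615545)/(-1843938 + 1035892) + 3907668) = -1315862/(-2581137/(-808046) + 3907668) = -1315862/(-2581137*(-1/808046) + 3907668) = -1315862/(2581137/808046 + 3907668) = -1315862/3157578077865/808046 = -1315862*808046/3157578077865 = -1063277025652/3157578077865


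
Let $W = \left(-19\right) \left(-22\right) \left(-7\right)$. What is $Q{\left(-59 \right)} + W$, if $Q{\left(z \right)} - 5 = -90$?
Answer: $-3011$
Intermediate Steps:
$W = -2926$ ($W = 418 \left(-7\right) = -2926$)
$Q{\left(z \right)} = -85$ ($Q{\left(z \right)} = 5 - 90 = -85$)
$Q{\left(-59 \right)} + W = -85 - 2926 = -3011$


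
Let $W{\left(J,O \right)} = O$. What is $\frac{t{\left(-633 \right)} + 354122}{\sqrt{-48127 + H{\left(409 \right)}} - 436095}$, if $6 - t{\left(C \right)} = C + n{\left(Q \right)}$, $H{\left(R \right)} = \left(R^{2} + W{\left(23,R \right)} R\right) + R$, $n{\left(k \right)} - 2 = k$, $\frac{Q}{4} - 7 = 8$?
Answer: $- \frac{154682460405}{190178562181} - \frac{709398 \sqrt{71711}}{190178562181} \approx -0.81435$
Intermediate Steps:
$Q = 60$ ($Q = 28 + 4 \cdot 8 = 28 + 32 = 60$)
$n{\left(k \right)} = 2 + k$
$H{\left(R \right)} = R + 2 R^{2}$ ($H{\left(R \right)} = \left(R^{2} + R R\right) + R = \left(R^{2} + R^{2}\right) + R = 2 R^{2} + R = R + 2 R^{2}$)
$t{\left(C \right)} = -56 - C$ ($t{\left(C \right)} = 6 - \left(C + \left(2 + 60\right)\right) = 6 - \left(C + 62\right) = 6 - \left(62 + C\right) = -56 - C$)
$\frac{t{\left(-633 \right)} + 354122}{\sqrt{-48127 + H{\left(409 \right)}} - 436095} = \frac{\left(-56 - -633\right) + 354122}{\sqrt{-48127 + 409 \left(1 + 2 \cdot 409\right)} - 436095} = \frac{\left(-56 + 633\right) + 354122}{\sqrt{-48127 + 409 \left(1 + 818\right)} - 436095} = \frac{577 + 354122}{\sqrt{-48127 + 409 \cdot 819} - 436095} = \frac{354699}{\sqrt{-48127 + 334971} - 436095} = \frac{354699}{\sqrt{286844} - 436095} = \frac{354699}{2 \sqrt{71711} - 436095} = \frac{354699}{-436095 + 2 \sqrt{71711}}$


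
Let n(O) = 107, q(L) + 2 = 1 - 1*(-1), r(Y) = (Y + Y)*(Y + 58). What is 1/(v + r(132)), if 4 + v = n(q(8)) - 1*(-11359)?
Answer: 1/61622 ≈ 1.6228e-5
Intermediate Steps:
r(Y) = 2*Y*(58 + Y) (r(Y) = (2*Y)*(58 + Y) = 2*Y*(58 + Y))
q(L) = 0 (q(L) = -2 + (1 - 1*(-1)) = -2 + (1 + 1) = -2 + 2 = 0)
v = 11462 (v = -4 + (107 - 1*(-11359)) = -4 + (107 + 11359) = -4 + 11466 = 11462)
1/(v + r(132)) = 1/(11462 + 2*132*(58 + 132)) = 1/(11462 + 2*132*190) = 1/(11462 + 50160) = 1/61622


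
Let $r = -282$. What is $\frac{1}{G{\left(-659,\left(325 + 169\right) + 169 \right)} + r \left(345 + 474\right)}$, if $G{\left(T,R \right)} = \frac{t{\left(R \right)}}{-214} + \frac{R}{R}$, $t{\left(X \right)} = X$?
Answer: $- \frac{214}{49425461} \approx -4.3298 \cdot 10^{-6}$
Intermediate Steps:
$G{\left(T,R \right)} = 1 - \frac{R}{214}$ ($G{\left(T,R \right)} = \frac{R}{-214} + \frac{R}{R} = R \left(- \frac{1}{214}\right) + 1 = - \frac{R}{214} + 1 = 1 - \frac{R}{214}$)
$\frac{1}{G{\left(-659,\left(325 + 169\right) + 169 \right)} + r \left(345 + 474\right)} = \frac{1}{\left(1 - \frac{\left(325 + 169\right) + 169}{214}\right) - 282 \left(345 + 474\right)} = \frac{1}{\left(1 - \frac{494 + 169}{214}\right) - 230958} = \frac{1}{\left(1 - \frac{663}{214}\right) - 230958} = \frac{1}{- \frac{449}{214} - 230958} = \frac{1}{- \frac{49425461}{214}} = - \frac{214}{49425461}$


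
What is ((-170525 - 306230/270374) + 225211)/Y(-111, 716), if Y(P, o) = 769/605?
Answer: 4472573316035/103958803 ≈ 43023.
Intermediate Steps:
Y(P, o) = 769/605 (Y(P, o) = 769*(1/605) = 769/605)
((-170525 - 306230/270374) + 225211)/Y(-111, 716) = ((-170525 - 306230/270374) + 225211)/(769/605) = ((-170525 - 306230*1/270374) + 225211)*(605/769) = ((-170525 - 153115/135187) + 225211)*(605/769) = (-23052916290/135187 + 225211)*(605/769) = (7392683167/135187)*(605/769) = 4472573316035/103958803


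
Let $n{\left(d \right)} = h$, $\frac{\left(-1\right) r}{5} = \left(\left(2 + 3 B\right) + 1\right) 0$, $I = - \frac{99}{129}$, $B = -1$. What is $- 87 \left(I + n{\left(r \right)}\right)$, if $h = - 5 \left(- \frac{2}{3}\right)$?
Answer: $- \frac{9599}{43} \approx -223.23$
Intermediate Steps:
$I = - \frac{33}{43}$ ($I = \left(-99\right) \frac{1}{129} = - \frac{33}{43} \approx -0.76744$)
$h = \frac{10}{3}$ ($h = - 5 \left(\left(-2\right) \frac{1}{3}\right) = \left(-5\right) \left(- \frac{2}{3}\right) = \frac{10}{3} \approx 3.3333$)
$r = 0$ ($r = - 5 \left(\left(2 + 3 \left(-1\right)\right) + 1\right) 0 = - 5 \left(\left(2 - 3\right) + 1\right) 0 = - 5 \left(-1 + 1\right) 0 = - 5 \cdot 0 \cdot 0 = \left(-5\right) 0 = 0$)
$n{\left(d \right)} = \frac{10}{3}$
$- 87 \left(I + n{\left(r \right)}\right) = - 87 \left(- \frac{33}{43} + \frac{10}{3}\right) = \left(-87\right) \frac{331}{129} = - \frac{9599}{43}$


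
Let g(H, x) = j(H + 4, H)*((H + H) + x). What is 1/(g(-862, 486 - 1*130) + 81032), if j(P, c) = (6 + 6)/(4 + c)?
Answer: 143/11590312 ≈ 1.2338e-5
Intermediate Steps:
j(P, c) = 12/(4 + c)
g(H, x) = 12*(x + 2*H)/(4 + H) (g(H, x) = (12/(4 + H))*((H + H) + x) = (12/(4 + H))*(2*H + x) = (12/(4 + H))*(x + 2*H) = 12*(x + 2*H)/(4 + H))
1/(g(-862, 486 - 1*130) + 81032) = 1/(12*((486 - 1*130) + 2*(-862))/(4 - 862) + 81032) = 1/(12*((486 - 130) - 1724)/(-858) + 81032) = 1/(12*(-1/858)*(356 - 1724) + 81032) = 1/(12*(-1/858)*(-1368) + 81032) = 1/(2736/143 + 81032) = 1/(11590312/143) = 143/11590312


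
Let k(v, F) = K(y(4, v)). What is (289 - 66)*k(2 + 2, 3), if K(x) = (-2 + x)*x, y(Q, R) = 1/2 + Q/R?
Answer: -669/4 ≈ -167.25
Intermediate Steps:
y(Q, R) = ½ + Q/R (y(Q, R) = 1*(½) + Q/R = ½ + Q/R)
K(x) = x*(-2 + x)
k(v, F) = (-2 + (4 + v/2)/v)*(4 + v/2)/v (k(v, F) = ((4 + v/2)/v)*(-2 + (4 + v/2)/v) = (-2 + (4 + v/2)/v)*(4 + v/2)/v)
(289 - 66)*k(2 + 2, 3) = (289 - 66)*(-¾ - 4/(2 + 2) + 16/(2 + 2)²) = 223*(-¾ - 4/4 + 16/4²) = 223*(-¾ - 4*¼ + 16*(1/16)) = 223*(-¾ - 1 + 1) = 223*(-¾) = -669/4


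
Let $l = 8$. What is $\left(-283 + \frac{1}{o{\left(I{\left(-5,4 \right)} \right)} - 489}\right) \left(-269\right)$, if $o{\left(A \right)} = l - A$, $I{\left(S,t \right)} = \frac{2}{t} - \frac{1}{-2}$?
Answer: $\frac{36693483}{482} \approx 76128.0$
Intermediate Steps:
$I{\left(S,t \right)} = \frac{1}{2} + \frac{2}{t}$ ($I{\left(S,t \right)} = \frac{2}{t} - - \frac{1}{2} = \frac{2}{t} + \frac{1}{2} = \frac{1}{2} + \frac{2}{t}$)
$o{\left(A \right)} = 8 - A$
$\left(-283 + \frac{1}{o{\left(I{\left(-5,4 \right)} \right)} - 489}\right) \left(-269\right) = \left(-283 + \frac{1}{\left(8 - \frac{4 + 4}{2 \cdot 4}\right) - 489}\right) \left(-269\right) = \left(-283 + \frac{1}{\left(8 - \frac{1}{2} \cdot \frac{1}{4} \cdot 8\right) - 489}\right) \left(-269\right) = \left(-283 + \frac{1}{\left(8 - 1\right) - 489}\right) \left(-269\right) = \left(-283 + \frac{1}{7 - 489}\right) \left(-269\right) = \left(-283 + \frac{1}{-482}\right) \left(-269\right) = \left(-283 - \frac{1}{482}\right) \left(-269\right) = \left(- \frac{136407}{482}\right) \left(-269\right) = \frac{36693483}{482}$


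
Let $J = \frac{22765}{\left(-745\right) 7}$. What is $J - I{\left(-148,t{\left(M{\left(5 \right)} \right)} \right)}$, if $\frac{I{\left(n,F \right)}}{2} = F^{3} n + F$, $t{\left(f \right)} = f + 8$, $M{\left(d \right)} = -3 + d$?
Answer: $\frac{308702587}{1043} \approx 2.9598 \cdot 10^{5}$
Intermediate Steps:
$t{\left(f \right)} = 8 + f$
$I{\left(n,F \right)} = 2 F + 2 n F^{3}$ ($I{\left(n,F \right)} = 2 \left(F^{3} n + F\right) = 2 \left(n F^{3} + F\right) = 2 \left(F + n F^{3}\right) = 2 F + 2 n F^{3}$)
$J = - \frac{4553}{1043}$ ($J = \frac{22765}{-5215} = 22765 \left(- \frac{1}{5215}\right) = - \frac{4553}{1043} \approx -4.3653$)
$J - I{\left(-148,t{\left(M{\left(5 \right)} \right)} \right)} = - \frac{4553}{1043} - 2 \left(8 + \left(-3 + 5\right)\right) \left(1 - 148 \left(8 + \left(-3 + 5\right)\right)^{2}\right) = - \frac{4553}{1043} - 2 \left(8 + 2\right) \left(1 - 148 \left(8 + 2\right)^{2}\right) = - \frac{4553}{1043} - 2 \cdot 10 \left(1 - 148 \cdot 10^{2}\right) = - \frac{4553}{1043} - 2 \cdot 10 \left(1 - 14800\right) = - \frac{4553}{1043} - 2 \cdot 10 \left(-14799\right) = - \frac{4553}{1043} - -295980 = - \frac{4553}{1043} + 295980 = \frac{308702587}{1043}$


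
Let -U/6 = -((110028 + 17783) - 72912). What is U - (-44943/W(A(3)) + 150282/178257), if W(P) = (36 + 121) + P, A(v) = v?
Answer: 3134224386837/9507040 ≈ 3.2967e+5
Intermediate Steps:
W(P) = 157 + P
U = 329394 (U = -(-6)*((110028 + 17783) - 72912) = -(-6)*(127811 - 72912) = -(-6)*54899 = -6*(-54899) = 329394)
U - (-44943/W(A(3)) + 150282/178257) = 329394 - (-44943/(157 + 3) + 150282/178257) = 329394 - (-44943/160 + 150282*(1/178257)) = 329394 - (-44943*1/160 + 50094/59419) = 329394 - (-44943/160 + 50094/59419) = 329394 - 1*(-2662453077/9507040) = 329394 + 2662453077/9507040 = 3134224386837/9507040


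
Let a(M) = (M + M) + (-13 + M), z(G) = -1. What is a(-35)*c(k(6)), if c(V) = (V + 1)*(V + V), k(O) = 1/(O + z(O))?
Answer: -1416/25 ≈ -56.640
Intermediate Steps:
k(O) = 1/(-1 + O) (k(O) = 1/(O - 1) = 1/(-1 + O))
c(V) = 2*V*(1 + V) (c(V) = (1 + V)*(2*V) = 2*V*(1 + V))
a(M) = -13 + 3*M (a(M) = 2*M + (-13 + M) = -13 + 3*M)
a(-35)*c(k(6)) = (-13 + 3*(-35))*(2*(1 + 1/(-1 + 6))/(-1 + 6)) = (-13 - 105)*(2*(1 + 1/5)/5) = -236*(1 + ⅕)/5 = -236*6/(5*5) = -118*12/25 = -1416/25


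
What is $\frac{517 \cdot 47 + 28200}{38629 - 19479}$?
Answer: $\frac{52499}{19150} \approx 2.7415$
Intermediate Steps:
$\frac{517 \cdot 47 + 28200}{38629 - 19479} = \frac{24299 + 28200}{19150} = 52499 \cdot \frac{1}{19150} = \frac{52499}{19150}$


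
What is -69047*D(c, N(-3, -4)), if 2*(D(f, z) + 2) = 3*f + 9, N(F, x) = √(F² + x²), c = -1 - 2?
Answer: 138094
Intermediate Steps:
c = -3
D(f, z) = 5/2 + 3*f/2 (D(f, z) = -2 + (3*f + 9)/2 = -2 + (9 + 3*f)/2 = -2 + (9/2 + 3*f/2) = 5/2 + 3*f/2)
-69047*D(c, N(-3, -4)) = -69047*(5/2 + (3/2)*(-3)) = -69047*(5/2 - 9/2) = -69047*(-2) = 138094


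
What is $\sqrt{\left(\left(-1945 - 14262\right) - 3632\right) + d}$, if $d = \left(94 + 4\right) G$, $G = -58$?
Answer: $i \sqrt{25523} \approx 159.76 i$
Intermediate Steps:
$d = -5684$ ($d = \left(94 + 4\right) \left(-58\right) = 98 \left(-58\right) = -5684$)
$\sqrt{\left(\left(-1945 - 14262\right) - 3632\right) + d} = \sqrt{\left(\left(-1945 - 14262\right) - 3632\right) - 5684} = \sqrt{\left(-16207 - 3632\right) - 5684} = \sqrt{-19839 - 5684} = \sqrt{-25523} = i \sqrt{25523}$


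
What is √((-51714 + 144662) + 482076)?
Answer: 4*√35939 ≈ 758.30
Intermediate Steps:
√((-51714 + 144662) + 482076) = √(92948 + 482076) = √575024 = 4*√35939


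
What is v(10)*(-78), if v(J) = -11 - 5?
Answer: 1248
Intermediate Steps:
v(J) = -16
v(10)*(-78) = -16*(-78) = 1248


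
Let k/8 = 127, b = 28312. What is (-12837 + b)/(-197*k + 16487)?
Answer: -3095/36733 ≈ -0.084257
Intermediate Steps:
k = 1016 (k = 8*127 = 1016)
(-12837 + b)/(-197*k + 16487) = (-12837 + 28312)/(-197*1016 + 16487) = 15475/(-200152 + 16487) = 15475/(-183665) = 15475*(-1/183665) = -3095/36733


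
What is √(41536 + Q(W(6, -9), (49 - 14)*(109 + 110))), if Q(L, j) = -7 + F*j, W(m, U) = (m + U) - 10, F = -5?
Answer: 6*√89 ≈ 56.604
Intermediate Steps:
W(m, U) = -10 + U + m (W(m, U) = (U + m) - 10 = -10 + U + m)
Q(L, j) = -7 - 5*j
√(41536 + Q(W(6, -9), (49 - 14)*(109 + 110))) = √(41536 + (-7 - 5*(49 - 14)*(109 + 110))) = √(41536 + (-7 - 175*219)) = √(41536 + (-7 - 5*7665)) = √(41536 + (-7 - 38325)) = √(41536 - 38332) = √3204 = 6*√89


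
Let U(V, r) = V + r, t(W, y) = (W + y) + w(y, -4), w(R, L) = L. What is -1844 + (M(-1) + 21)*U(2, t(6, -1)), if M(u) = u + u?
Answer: -1787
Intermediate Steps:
M(u) = 2*u
t(W, y) = -4 + W + y (t(W, y) = (W + y) - 4 = -4 + W + y)
-1844 + (M(-1) + 21)*U(2, t(6, -1)) = -1844 + (2*(-1) + 21)*(2 + (-4 + 6 - 1)) = -1844 + (-2 + 21)*(2 + 1) = -1844 + 19*3 = -1844 + 57 = -1787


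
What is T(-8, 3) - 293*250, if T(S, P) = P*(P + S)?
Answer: -73265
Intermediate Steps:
T(-8, 3) - 293*250 = 3*(3 - 8) - 293*250 = 3*(-5) - 73250 = -15 - 73250 = -73265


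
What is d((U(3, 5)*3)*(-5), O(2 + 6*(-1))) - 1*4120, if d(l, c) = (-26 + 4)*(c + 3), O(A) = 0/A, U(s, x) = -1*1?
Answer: -4186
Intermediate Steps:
U(s, x) = -1
O(A) = 0
d(l, c) = -66 - 22*c (d(l, c) = -22*(3 + c) = -66 - 22*c)
d((U(3, 5)*3)*(-5), O(2 + 6*(-1))) - 1*4120 = (-66 - 22*0) - 1*4120 = (-66 + 0) - 4120 = -66 - 4120 = -4186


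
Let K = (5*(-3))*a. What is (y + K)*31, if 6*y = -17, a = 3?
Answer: -8897/6 ≈ -1482.8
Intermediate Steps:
K = -45 (K = (5*(-3))*3 = -15*3 = -45)
y = -17/6 (y = (⅙)*(-17) = -17/6 ≈ -2.8333)
(y + K)*31 = (-17/6 - 45)*31 = -287/6*31 = -8897/6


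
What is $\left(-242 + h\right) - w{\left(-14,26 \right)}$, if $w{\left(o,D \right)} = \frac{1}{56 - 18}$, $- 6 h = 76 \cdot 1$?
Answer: $- \frac{29035}{114} \approx -254.69$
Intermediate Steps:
$h = - \frac{38}{3}$ ($h = - \frac{76 \cdot 1}{6} = \left(- \frac{1}{6}\right) 76 = - \frac{38}{3} \approx -12.667$)
$w{\left(o,D \right)} = \frac{1}{38}$
$\left(-242 + h\right) - w{\left(-14,26 \right)} = \left(-242 - \frac{38}{3}\right) - \frac{1}{38} = - \frac{764}{3} - \frac{1}{38} = - \frac{29035}{114}$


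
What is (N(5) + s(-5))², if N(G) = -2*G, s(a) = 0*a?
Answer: 100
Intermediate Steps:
s(a) = 0
(N(5) + s(-5))² = (-2*5 + 0)² = (-10 + 0)² = (-10)² = 100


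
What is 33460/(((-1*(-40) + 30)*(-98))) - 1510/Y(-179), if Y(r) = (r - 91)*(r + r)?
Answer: -2317573/473634 ≈ -4.8932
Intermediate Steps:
Y(r) = 2*r*(-91 + r) (Y(r) = (-91 + r)*(2*r) = 2*r*(-91 + r))
33460/(((-1*(-40) + 30)*(-98))) - 1510/Y(-179) = 33460/(((-1*(-40) + 30)*(-98))) - 1510*(-1/(358*(-91 - 179))) = 33460/(((40 + 30)*(-98))) - 1510/(2*(-179)*(-270)) = 33460/((70*(-98))) - 1510/96660 = 33460/(-6860) - 1510*1/96660 = 33460*(-1/6860) - 151/9666 = -239/49 - 151/9666 = -2317573/473634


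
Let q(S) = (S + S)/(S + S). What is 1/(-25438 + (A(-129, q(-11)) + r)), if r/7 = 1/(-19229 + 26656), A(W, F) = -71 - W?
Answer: -1061/26928179 ≈ -3.9401e-5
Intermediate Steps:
q(S) = 1 (q(S) = (2*S)/((2*S)) = (2*S)*(1/(2*S)) = 1)
r = 1/1061 (r = 7/(-19229 + 26656) = 7/7427 = 7*(1/7427) = 1/1061 ≈ 0.00094251)
1/(-25438 + (A(-129, q(-11)) + r)) = 1/(-25438 + ((-71 - 1*(-129)) + 1/1061)) = 1/(-25438 + ((-71 + 129) + 1/1061)) = 1/(-25438 + (58 + 1/1061)) = 1/(-25438 + 61539/1061) = 1/(-26928179/1061) = -1061/26928179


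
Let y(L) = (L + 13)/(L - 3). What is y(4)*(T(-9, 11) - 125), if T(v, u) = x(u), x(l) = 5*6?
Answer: -1615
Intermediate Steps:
x(l) = 30
y(L) = (13 + L)/(-3 + L)
T(v, u) = 30
y(4)*(T(-9, 11) - 125) = ((13 + 4)/(-3 + 4))*(30 - 125) = (17/1)*(-95) = (1*17)*(-95) = 17*(-95) = -1615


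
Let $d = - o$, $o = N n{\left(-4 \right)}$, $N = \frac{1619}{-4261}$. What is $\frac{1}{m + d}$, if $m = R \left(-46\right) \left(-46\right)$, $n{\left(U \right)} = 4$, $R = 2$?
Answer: $\frac{4261}{18039028} \approx 0.00023621$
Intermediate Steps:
$N = - \frac{1619}{4261}$ ($N = 1619 \left(- \frac{1}{4261}\right) = - \frac{1619}{4261} \approx -0.37996$)
$m = 4232$ ($m = 2 \left(-46\right) \left(-46\right) = \left(-92\right) \left(-46\right) = 4232$)
$o = - \frac{6476}{4261}$ ($o = \left(- \frac{1619}{4261}\right) 4 = - \frac{6476}{4261} \approx -1.5198$)
$d = \frac{6476}{4261}$ ($d = \left(-1\right) \left(- \frac{6476}{4261}\right) = \frac{6476}{4261} \approx 1.5198$)
$\frac{1}{m + d} = \frac{1}{4232 + \frac{6476}{4261}} = \frac{1}{\frac{18039028}{4261}} = \frac{4261}{18039028}$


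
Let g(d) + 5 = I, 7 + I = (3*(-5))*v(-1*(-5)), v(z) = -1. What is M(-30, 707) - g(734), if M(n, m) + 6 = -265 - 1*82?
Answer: -356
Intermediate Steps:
M(n, m) = -353 (M(n, m) = -6 + (-265 - 1*82) = -6 + (-265 - 82) = -6 - 347 = -353)
I = 8 (I = -7 + (3*(-5))*(-1) = -7 - 15*(-1) = -7 + 15 = 8)
g(d) = 3 (g(d) = -5 + 8 = 3)
M(-30, 707) - g(734) = -353 - 1*3 = -353 - 3 = -356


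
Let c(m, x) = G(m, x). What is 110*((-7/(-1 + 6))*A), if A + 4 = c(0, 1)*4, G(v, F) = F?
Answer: 0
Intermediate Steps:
c(m, x) = x
A = 0 (A = -4 + 1*4 = -4 + 4 = 0)
110*((-7/(-1 + 6))*A) = 110*((-7/(-1 + 6))*0) = 110*((-7/5)*0) = 110*(((1/5)*(-7))*0) = 110*(-7/5*0) = 110*0 = 0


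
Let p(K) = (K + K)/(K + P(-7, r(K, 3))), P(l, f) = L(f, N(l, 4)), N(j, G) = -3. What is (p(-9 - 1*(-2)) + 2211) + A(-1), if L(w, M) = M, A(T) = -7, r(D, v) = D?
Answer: 11027/5 ≈ 2205.4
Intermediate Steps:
P(l, f) = -3
p(K) = 2*K/(-3 + K) (p(K) = (K + K)/(K - 3) = (2*K)/(-3 + K) = 2*K/(-3 + K))
(p(-9 - 1*(-2)) + 2211) + A(-1) = (2*(-9 - 1*(-2))/(-3 + (-9 - 1*(-2))) + 2211) - 7 = (2*(-9 + 2)/(-3 + (-9 + 2)) + 2211) - 7 = (2*(-7)/(-3 - 7) + 2211) - 7 = (2*(-7)/(-10) + 2211) - 7 = (2*(-7)*(-1/10) + 2211) - 7 = (7/5 + 2211) - 7 = 11062/5 - 7 = 11027/5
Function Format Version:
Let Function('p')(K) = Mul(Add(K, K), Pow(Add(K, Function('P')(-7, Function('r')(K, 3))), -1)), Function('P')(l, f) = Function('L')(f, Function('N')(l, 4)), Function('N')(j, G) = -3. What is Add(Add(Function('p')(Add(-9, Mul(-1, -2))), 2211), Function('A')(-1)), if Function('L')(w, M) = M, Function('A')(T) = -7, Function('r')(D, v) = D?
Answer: Rational(11027, 5) ≈ 2205.4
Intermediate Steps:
Function('P')(l, f) = -3
Function('p')(K) = Mul(2, K, Pow(Add(-3, K), -1)) (Function('p')(K) = Mul(Add(K, K), Pow(Add(K, -3), -1)) = Mul(Mul(2, K), Pow(Add(-3, K), -1)) = Mul(2, K, Pow(Add(-3, K), -1)))
Add(Add(Function('p')(Add(-9, Mul(-1, -2))), 2211), Function('A')(-1)) = Add(Add(Mul(2, Add(-9, Mul(-1, -2)), Pow(Add(-3, Add(-9, Mul(-1, -2))), -1)), 2211), -7) = Add(Add(Mul(2, Add(-9, 2), Pow(Add(-3, Add(-9, 2)), -1)), 2211), -7) = Add(Add(Mul(2, -7, Pow(Add(-3, -7), -1)), 2211), -7) = Add(Add(Mul(2, -7, Pow(-10, -1)), 2211), -7) = Add(Add(Mul(2, -7, Rational(-1, 10)), 2211), -7) = Add(Add(Rational(7, 5), 2211), -7) = Add(Rational(11062, 5), -7) = Rational(11027, 5)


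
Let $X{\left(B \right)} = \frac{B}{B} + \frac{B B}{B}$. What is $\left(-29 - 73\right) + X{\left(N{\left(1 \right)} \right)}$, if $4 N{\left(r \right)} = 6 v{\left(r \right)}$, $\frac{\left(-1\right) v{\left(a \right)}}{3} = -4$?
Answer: $-83$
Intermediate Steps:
$v{\left(a \right)} = 12$ ($v{\left(a \right)} = \left(-3\right) \left(-4\right) = 12$)
$N{\left(r \right)} = 18$ ($N{\left(r \right)} = \frac{6 \cdot 12}{4} = \frac{1}{4} \cdot 72 = 18$)
$X{\left(B \right)} = 1 + B$ ($X{\left(B \right)} = 1 + \frac{B^{2}}{B} = 1 + B$)
$\left(-29 - 73\right) + X{\left(N{\left(1 \right)} \right)} = \left(-29 - 73\right) + \left(1 + 18\right) = -102 + 19 = -83$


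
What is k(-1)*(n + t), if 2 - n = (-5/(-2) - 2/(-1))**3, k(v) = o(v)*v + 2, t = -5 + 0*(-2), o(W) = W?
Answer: -2259/8 ≈ -282.38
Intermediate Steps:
t = -5 (t = -5 + 0 = -5)
k(v) = 2 + v**2 (k(v) = v*v + 2 = v**2 + 2 = 2 + v**2)
n = -713/8 (n = 2 - (-5/(-2) - 2/(-1))**3 = 2 - (-5*(-1/2) - 2*(-1))**3 = 2 - (5/2 + 2)**3 = 2 - (9/2)**3 = 2 - 1*729/8 = 2 - 729/8 = -713/8 ≈ -89.125)
k(-1)*(n + t) = (2 + (-1)**2)*(-713/8 - 5) = (2 + 1)*(-753/8) = 3*(-753/8) = -2259/8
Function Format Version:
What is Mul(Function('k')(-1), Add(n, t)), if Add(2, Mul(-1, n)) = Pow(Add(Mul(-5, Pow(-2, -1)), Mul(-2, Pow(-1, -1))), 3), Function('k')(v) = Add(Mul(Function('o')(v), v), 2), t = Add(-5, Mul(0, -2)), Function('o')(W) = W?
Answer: Rational(-2259, 8) ≈ -282.38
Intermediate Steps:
t = -5 (t = Add(-5, 0) = -5)
Function('k')(v) = Add(2, Pow(v, 2)) (Function('k')(v) = Add(Mul(v, v), 2) = Add(Pow(v, 2), 2) = Add(2, Pow(v, 2)))
n = Rational(-713, 8) (n = Add(2, Mul(-1, Pow(Add(Mul(-5, Pow(-2, -1)), Mul(-2, Pow(-1, -1))), 3))) = Add(2, Mul(-1, Pow(Add(Mul(-5, Rational(-1, 2)), Mul(-2, -1)), 3))) = Add(2, Mul(-1, Pow(Add(Rational(5, 2), 2), 3))) = Add(2, Mul(-1, Pow(Rational(9, 2), 3))) = Add(2, Mul(-1, Rational(729, 8))) = Add(2, Rational(-729, 8)) = Rational(-713, 8) ≈ -89.125)
Mul(Function('k')(-1), Add(n, t)) = Mul(Add(2, Pow(-1, 2)), Add(Rational(-713, 8), -5)) = Mul(Add(2, 1), Rational(-753, 8)) = Mul(3, Rational(-753, 8)) = Rational(-2259, 8)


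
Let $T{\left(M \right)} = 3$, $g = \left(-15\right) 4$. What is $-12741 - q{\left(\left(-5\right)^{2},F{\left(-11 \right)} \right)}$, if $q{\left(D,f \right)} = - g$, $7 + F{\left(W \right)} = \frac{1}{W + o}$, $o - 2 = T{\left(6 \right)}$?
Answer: $-12801$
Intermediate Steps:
$g = -60$
$o = 5$ ($o = 2 + 3 = 5$)
$F{\left(W \right)} = -7 + \frac{1}{5 + W}$ ($F{\left(W \right)} = -7 + \frac{1}{W + 5} = -7 + \frac{1}{5 + W}$)
$q{\left(D,f \right)} = 60$ ($q{\left(D,f \right)} = \left(-1\right) \left(-60\right) = 60$)
$-12741 - q{\left(\left(-5\right)^{2},F{\left(-11 \right)} \right)} = -12741 - 60 = -12801$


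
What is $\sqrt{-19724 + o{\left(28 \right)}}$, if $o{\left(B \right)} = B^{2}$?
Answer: $2 i \sqrt{4735} \approx 137.62 i$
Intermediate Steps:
$\sqrt{-19724 + o{\left(28 \right)}} = \sqrt{-19724 + 28^{2}} = \sqrt{-19724 + 784} = \sqrt{-18940} = 2 i \sqrt{4735}$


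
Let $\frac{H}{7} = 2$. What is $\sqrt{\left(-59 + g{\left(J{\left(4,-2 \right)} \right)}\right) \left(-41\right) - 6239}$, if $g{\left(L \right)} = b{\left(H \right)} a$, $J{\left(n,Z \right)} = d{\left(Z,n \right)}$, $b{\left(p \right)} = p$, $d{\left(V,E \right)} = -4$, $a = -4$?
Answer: $2 i \sqrt{381} \approx 39.038 i$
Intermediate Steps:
$H = 14$ ($H = 7 \cdot 2 = 14$)
$J{\left(n,Z \right)} = -4$
$g{\left(L \right)} = -56$ ($g{\left(L \right)} = 14 \left(-4\right) = -56$)
$\sqrt{\left(-59 + g{\left(J{\left(4,-2 \right)} \right)}\right) \left(-41\right) - 6239} = \sqrt{\left(-59 - 56\right) \left(-41\right) - 6239} = \sqrt{\left(-115\right) \left(-41\right) - 6239} = \sqrt{4715 - 6239} = \sqrt{-1524} = 2 i \sqrt{381}$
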